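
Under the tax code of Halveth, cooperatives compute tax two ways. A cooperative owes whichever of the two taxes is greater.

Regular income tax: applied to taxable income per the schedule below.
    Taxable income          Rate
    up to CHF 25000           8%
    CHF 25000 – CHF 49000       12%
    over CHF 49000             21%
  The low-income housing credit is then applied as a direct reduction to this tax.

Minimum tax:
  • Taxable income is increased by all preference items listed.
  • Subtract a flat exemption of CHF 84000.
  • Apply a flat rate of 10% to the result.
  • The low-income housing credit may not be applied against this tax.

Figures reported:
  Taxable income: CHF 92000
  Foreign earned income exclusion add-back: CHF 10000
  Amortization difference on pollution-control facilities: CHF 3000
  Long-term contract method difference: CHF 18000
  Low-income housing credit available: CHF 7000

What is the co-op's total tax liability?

CHF 6910

Minimum tax:
  Adjusted income: CHF 92000 + CHF 10000 + CHF 3000 + CHF 18000 = CHF 123000
  Less exemption CHF 84000 → base CHF 39000
  CHF 39000 × 10% = CHF 3900

Regular income tax:
  CHF 25000 × 8% = CHF 2000
  CHF 24000 × 12% = CHF 2880
  CHF 43000 × 21% = CHF 9030
  → CHF 13910
  Less low-income housing credit CHF 7000 → CHF 6910

CHF 6910 > CHF 3900, so the regular income tax governs.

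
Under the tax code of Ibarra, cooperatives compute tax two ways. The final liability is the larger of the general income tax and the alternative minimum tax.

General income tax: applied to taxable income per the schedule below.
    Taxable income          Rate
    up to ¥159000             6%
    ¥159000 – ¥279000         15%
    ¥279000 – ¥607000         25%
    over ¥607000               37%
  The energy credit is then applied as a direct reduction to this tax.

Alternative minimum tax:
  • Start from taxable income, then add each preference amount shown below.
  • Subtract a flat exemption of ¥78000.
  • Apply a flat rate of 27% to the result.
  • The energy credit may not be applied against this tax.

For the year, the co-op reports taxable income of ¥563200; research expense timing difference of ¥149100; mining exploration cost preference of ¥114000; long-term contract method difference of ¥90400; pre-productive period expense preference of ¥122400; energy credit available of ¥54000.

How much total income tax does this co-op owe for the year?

¥259497

Alternative minimum tax:
  Adjusted income: ¥563200 + ¥149100 + ¥114000 + ¥90400 + ¥122400 = ¥1039100
  Less exemption ¥78000 → base ¥961100
  ¥961100 × 27% = ¥259497

General income tax:
  ¥159000 × 6% = ¥9540
  ¥120000 × 15% = ¥18000
  ¥284200 × 25% = ¥71050
  → ¥98590
  Less energy credit ¥54000 → ¥44590

¥259497 > ¥44590, so the alternative minimum tax is the binding amount.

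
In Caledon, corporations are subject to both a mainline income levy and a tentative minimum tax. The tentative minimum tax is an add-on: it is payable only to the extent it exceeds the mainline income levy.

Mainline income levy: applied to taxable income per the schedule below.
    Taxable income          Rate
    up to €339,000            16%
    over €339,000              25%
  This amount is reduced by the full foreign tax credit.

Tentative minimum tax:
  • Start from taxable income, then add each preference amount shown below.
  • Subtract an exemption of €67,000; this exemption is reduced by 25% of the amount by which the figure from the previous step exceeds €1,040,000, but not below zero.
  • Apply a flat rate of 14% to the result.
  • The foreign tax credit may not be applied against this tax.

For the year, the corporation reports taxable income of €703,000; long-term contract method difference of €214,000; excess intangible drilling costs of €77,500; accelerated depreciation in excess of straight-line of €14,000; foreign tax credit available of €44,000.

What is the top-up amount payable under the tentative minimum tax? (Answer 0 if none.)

€30,570

Mainline income levy:
  €339,000 × 16% = €54,240
  €364,000 × 25% = €91,000
  → €145,240
  Less foreign tax credit €44,000 → €101,240

Tentative minimum tax:
  Adjusted income: €703,000 + €214,000 + €77,500 + €14,000 = €1,008,500
  Exemption: €1,008,500 ≤ €1,040,000, so full €67,000 applies
  Base: €1,008,500 − €67,000 = €941,500
  €941,500 × 14% = €131,810

Excess of tentative minimum tax over mainline income levy: €131,810 − €101,240 = €30,570.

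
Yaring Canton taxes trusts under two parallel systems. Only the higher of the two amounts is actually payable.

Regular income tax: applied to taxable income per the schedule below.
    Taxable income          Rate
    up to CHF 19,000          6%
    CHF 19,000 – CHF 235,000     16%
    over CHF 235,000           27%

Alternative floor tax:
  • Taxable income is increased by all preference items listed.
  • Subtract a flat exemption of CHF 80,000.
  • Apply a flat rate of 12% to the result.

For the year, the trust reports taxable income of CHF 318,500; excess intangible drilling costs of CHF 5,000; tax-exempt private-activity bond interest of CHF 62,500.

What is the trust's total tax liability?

CHF 58,245

Alternative floor tax:
  Adjusted income: CHF 318,500 + CHF 5,000 + CHF 62,500 = CHF 386,000
  Less exemption CHF 80,000 → base CHF 306,000
  CHF 306,000 × 12% = CHF 36,720

Regular income tax:
  CHF 19,000 × 6% = CHF 1,140
  CHF 216,000 × 16% = CHF 34,560
  CHF 83,500 × 27% = CHF 22,545
  → CHF 58,245

CHF 58,245 > CHF 36,720, so the regular income tax governs.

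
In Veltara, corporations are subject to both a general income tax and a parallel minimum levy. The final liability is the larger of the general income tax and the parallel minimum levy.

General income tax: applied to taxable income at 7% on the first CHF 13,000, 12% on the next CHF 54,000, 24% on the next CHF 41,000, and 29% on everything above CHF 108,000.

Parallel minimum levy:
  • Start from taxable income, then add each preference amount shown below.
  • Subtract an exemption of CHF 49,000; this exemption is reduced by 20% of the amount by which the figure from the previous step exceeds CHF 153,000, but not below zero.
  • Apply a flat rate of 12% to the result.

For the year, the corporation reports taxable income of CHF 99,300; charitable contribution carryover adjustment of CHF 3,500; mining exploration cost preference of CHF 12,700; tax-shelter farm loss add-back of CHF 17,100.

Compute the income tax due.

CHF 15,142

Parallel minimum levy:
  Adjusted income: CHF 99,300 + CHF 3,500 + CHF 12,700 + CHF 17,100 = CHF 132,600
  Exemption: CHF 132,600 ≤ CHF 153,000, so full CHF 49,000 applies
  Base: CHF 132,600 − CHF 49,000 = CHF 83,600
  CHF 83,600 × 12% = CHF 10,032

General income tax:
  CHF 13,000 × 7% = CHF 910
  CHF 54,000 × 12% = CHF 6,480
  CHF 32,300 × 24% = CHF 7,752
  → CHF 15,142

CHF 15,142 > CHF 10,032, so the general income tax governs.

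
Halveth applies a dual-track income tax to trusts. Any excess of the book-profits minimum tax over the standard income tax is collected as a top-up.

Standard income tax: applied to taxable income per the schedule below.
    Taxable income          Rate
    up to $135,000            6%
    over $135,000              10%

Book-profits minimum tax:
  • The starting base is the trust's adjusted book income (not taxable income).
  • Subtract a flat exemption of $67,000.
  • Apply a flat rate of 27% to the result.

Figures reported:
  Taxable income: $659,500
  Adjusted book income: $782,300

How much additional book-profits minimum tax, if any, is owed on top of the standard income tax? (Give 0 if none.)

$132,581

Book-profits minimum tax:
  Base (adjusted book income): $782,300
  Less exemption $67,000 → base $715,300
  $715,300 × 27% = $193,131

Standard income tax:
  $135,000 × 6% = $8,100
  $524,500 × 10% = $52,450
  → $60,550

Excess of book-profits minimum tax over standard income tax: $193,131 − $60,550 = $132,581.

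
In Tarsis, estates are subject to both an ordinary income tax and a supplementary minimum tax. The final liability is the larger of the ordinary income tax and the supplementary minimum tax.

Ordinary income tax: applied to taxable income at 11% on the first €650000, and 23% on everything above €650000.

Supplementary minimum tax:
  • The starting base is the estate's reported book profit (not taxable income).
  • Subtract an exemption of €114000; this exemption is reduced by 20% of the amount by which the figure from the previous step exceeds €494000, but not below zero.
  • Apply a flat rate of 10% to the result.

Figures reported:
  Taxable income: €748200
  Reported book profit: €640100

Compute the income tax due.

€94086

Supplementary minimum tax:
  Base (reported book profit): €640100
  Exemption: €114000 − 20% × (€640100 − €494000) = €114000 − €29220 = €84780
  Base: €640100 − €84780 = €555320
  €555320 × 10% = €55532

Ordinary income tax:
  €650000 × 11% = €71500
  €98200 × 23% = €22586
  → €94086

€94086 > €55532, so the ordinary income tax governs.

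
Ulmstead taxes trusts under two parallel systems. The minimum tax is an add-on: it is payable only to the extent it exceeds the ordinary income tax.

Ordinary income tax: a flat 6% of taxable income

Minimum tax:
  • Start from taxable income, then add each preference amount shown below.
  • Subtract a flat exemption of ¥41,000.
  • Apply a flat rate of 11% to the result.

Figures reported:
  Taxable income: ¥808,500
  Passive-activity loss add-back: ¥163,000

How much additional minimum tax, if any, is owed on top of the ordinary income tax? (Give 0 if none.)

¥53,845

Minimum tax:
  Adjusted income: ¥808,500 + ¥163,000 = ¥971,500
  Less exemption ¥41,000 → base ¥930,500
  ¥930,500 × 11% = ¥102,355

Ordinary income tax:
  ¥808,500 × 6% = ¥48,510

Excess of minimum tax over ordinary income tax: ¥102,355 − ¥48,510 = ¥53,845.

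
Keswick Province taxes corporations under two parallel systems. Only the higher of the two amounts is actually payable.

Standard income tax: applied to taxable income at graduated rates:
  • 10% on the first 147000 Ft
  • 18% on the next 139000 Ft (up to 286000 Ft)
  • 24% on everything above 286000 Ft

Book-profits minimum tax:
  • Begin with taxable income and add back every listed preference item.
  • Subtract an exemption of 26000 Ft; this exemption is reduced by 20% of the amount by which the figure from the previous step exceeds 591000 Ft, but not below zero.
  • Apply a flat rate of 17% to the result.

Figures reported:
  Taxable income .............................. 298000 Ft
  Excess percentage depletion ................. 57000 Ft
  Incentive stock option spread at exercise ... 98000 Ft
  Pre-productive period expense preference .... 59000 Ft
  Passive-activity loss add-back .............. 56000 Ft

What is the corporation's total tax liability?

Standard income tax:
  147000 Ft × 10% = 14700 Ft
  139000 Ft × 18% = 25020 Ft
  12000 Ft × 24% = 2880 Ft
  → 42600 Ft

Book-profits minimum tax:
  Adjusted income: 298000 Ft + 57000 Ft + 98000 Ft + 59000 Ft + 56000 Ft = 568000 Ft
  Exemption: 568000 Ft ≤ 591000 Ft, so full 26000 Ft applies
  Base: 568000 Ft − 26000 Ft = 542000 Ft
  542000 Ft × 17% = 92140 Ft

92140 Ft > 42600 Ft, so the book-profits minimum tax is the binding amount.

92140 Ft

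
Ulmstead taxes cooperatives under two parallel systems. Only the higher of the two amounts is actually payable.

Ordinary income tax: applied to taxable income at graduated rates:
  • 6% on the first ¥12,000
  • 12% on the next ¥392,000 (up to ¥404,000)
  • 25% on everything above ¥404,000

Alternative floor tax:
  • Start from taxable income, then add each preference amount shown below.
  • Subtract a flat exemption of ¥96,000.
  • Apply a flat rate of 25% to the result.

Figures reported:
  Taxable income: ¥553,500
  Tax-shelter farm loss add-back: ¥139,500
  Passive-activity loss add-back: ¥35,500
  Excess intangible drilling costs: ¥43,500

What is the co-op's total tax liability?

Ordinary income tax:
  ¥12,000 × 6% = ¥720
  ¥392,000 × 12% = ¥47,040
  ¥149,500 × 25% = ¥37,375
  → ¥85,135

Alternative floor tax:
  Adjusted income: ¥553,500 + ¥139,500 + ¥35,500 + ¥43,500 = ¥772,000
  Less exemption ¥96,000 → base ¥676,000
  ¥676,000 × 25% = ¥169,000

¥169,000 > ¥85,135, so the alternative floor tax is the binding amount.

¥169,000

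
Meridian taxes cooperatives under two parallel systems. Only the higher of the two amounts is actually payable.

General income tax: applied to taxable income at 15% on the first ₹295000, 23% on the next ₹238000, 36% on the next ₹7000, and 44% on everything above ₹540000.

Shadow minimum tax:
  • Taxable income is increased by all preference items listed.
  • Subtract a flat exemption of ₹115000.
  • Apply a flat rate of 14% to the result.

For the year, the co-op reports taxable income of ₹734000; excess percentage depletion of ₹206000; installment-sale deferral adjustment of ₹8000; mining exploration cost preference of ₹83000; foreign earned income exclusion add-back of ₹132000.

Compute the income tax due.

Shadow minimum tax:
  Adjusted income: ₹734000 + ₹206000 + ₹8000 + ₹83000 + ₹132000 = ₹1163000
  Less exemption ₹115000 → base ₹1048000
  ₹1048000 × 14% = ₹146720

General income tax:
  ₹295000 × 15% = ₹44250
  ₹238000 × 23% = ₹54740
  ₹7000 × 36% = ₹2520
  ₹194000 × 44% = ₹85360
  → ₹186870

₹186870 > ₹146720, so the general income tax governs.

₹186870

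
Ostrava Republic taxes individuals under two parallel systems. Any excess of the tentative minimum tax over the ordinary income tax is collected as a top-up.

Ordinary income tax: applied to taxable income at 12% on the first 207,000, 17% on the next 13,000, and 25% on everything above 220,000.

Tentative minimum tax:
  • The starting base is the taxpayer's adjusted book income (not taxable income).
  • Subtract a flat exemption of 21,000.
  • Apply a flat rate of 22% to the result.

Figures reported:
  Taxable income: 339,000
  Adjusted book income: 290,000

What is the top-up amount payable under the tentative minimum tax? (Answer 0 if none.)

Tentative minimum tax:
  Base (adjusted book income): 290,000
  Less exemption 21,000 → base 269,000
  269,000 × 22% = 59,180

Ordinary income tax:
  207,000 × 12% = 24,840
  13,000 × 17% = 2,210
  119,000 × 25% = 29,750
  → 56,800

Excess of tentative minimum tax over ordinary income tax: 59,180 − 56,800 = 2,380.

2,380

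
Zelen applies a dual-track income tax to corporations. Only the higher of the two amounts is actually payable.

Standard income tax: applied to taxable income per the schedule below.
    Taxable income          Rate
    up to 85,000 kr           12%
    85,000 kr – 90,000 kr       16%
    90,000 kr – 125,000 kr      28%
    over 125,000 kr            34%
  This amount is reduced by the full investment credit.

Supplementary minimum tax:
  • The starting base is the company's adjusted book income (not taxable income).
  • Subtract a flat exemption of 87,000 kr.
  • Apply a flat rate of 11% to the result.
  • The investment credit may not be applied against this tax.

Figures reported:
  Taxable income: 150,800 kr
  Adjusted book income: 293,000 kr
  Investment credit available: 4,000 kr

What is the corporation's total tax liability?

25,572 kr

Supplementary minimum tax:
  Base (adjusted book income): 293,000 kr
  Less exemption 87,000 kr → base 206,000 kr
  206,000 kr × 11% = 22,660 kr

Standard income tax:
  85,000 kr × 12% = 10,200 kr
  5,000 kr × 16% = 800 kr
  35,000 kr × 28% = 9,800 kr
  25,800 kr × 34% = 8,772 kr
  → 29,572 kr
  Less investment credit 4,000 kr → 25,572 kr

25,572 kr > 22,660 kr, so the standard income tax governs.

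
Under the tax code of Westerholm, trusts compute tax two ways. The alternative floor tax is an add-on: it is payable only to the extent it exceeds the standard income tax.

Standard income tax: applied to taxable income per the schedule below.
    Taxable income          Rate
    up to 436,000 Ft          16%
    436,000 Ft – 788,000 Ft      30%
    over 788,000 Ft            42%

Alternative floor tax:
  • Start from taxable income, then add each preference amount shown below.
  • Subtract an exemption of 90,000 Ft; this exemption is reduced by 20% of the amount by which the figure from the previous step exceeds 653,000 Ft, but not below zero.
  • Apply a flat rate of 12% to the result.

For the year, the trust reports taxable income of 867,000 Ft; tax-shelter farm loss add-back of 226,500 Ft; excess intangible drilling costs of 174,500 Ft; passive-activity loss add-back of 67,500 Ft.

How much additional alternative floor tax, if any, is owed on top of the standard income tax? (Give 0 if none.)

0 Ft

Standard income tax:
  436,000 Ft × 16% = 69,760 Ft
  352,000 Ft × 30% = 105,600 Ft
  79,000 Ft × 42% = 33,180 Ft
  → 208,540 Ft

Alternative floor tax:
  Adjusted income: 867,000 Ft + 226,500 Ft + 174,500 Ft + 67,500 Ft = 1,335,500 Ft
  Exemption: 20% × (1,335,500 Ft − 653,000 Ft) = 136,500 Ft ≥ 90,000 Ft, so the exemption is fully phased out
  Base: 1,335,500 Ft − 0 Ft = 1,335,500 Ft
  1,335,500 Ft × 12% = 160,260 Ft

160,260 Ft ≤ 208,540 Ft, so no add-on is due.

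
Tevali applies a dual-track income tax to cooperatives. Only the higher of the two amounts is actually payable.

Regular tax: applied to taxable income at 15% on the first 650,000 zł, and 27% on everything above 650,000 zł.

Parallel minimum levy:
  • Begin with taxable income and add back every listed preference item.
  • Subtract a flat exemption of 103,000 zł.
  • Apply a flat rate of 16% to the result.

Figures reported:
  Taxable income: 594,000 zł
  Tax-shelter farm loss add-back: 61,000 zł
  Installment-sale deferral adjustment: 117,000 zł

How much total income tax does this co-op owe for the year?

Regular tax:
  594,000 zł × 15% = 89,100 zł

Parallel minimum levy:
  Adjusted income: 594,000 zł + 61,000 zł + 117,000 zł = 772,000 zł
  Less exemption 103,000 zł → base 669,000 zł
  669,000 zł × 16% = 107,040 zł

107,040 zł > 89,100 zł, so the parallel minimum levy is the binding amount.

107,040 zł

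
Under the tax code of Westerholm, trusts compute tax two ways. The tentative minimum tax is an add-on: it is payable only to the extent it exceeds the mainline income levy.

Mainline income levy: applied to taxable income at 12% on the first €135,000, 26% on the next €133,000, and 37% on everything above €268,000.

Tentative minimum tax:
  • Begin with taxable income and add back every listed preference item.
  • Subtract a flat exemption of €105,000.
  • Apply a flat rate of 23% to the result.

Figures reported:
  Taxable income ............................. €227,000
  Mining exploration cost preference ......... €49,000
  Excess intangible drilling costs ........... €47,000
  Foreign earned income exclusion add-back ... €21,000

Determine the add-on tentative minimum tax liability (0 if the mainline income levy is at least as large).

€14,850

Mainline income levy:
  €135,000 × 12% = €16,200
  €92,000 × 26% = €23,920
  → €40,120

Tentative minimum tax:
  Adjusted income: €227,000 + €49,000 + €47,000 + €21,000 = €344,000
  Less exemption €105,000 → base €239,000
  €239,000 × 23% = €54,970

Excess of tentative minimum tax over mainline income levy: €54,970 − €40,120 = €14,850.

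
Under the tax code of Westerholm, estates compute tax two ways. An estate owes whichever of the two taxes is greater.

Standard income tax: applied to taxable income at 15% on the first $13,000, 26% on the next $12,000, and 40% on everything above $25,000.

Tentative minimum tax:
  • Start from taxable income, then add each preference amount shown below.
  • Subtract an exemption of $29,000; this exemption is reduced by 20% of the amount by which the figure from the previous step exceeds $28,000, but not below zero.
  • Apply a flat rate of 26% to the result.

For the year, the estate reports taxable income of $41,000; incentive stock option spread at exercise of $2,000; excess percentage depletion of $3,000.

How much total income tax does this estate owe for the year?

Standard income tax:
  $13,000 × 15% = $1,950
  $12,000 × 26% = $3,120
  $16,000 × 40% = $6,400
  → $11,470

Tentative minimum tax:
  Adjusted income: $41,000 + $2,000 + $3,000 = $46,000
  Exemption: $29,000 − 20% × ($46,000 − $28,000) = $29,000 − $3,600 = $25,400
  Base: $46,000 − $25,400 = $20,600
  $20,600 × 26% = $5,356

$11,470 > $5,356, so the standard income tax governs.

$11,470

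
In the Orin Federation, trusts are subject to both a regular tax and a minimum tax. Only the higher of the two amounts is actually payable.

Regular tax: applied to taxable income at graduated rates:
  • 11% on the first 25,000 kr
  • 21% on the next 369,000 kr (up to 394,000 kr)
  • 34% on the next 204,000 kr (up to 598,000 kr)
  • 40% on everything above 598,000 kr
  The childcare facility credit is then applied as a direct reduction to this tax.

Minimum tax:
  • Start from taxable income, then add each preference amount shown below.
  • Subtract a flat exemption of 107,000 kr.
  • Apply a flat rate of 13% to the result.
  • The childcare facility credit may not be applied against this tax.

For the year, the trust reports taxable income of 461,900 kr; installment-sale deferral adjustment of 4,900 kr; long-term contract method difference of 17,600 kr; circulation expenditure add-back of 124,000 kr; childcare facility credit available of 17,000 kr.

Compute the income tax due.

Minimum tax:
  Adjusted income: 461,900 kr + 4,900 kr + 17,600 kr + 124,000 kr = 608,400 kr
  Less exemption 107,000 kr → base 501,400 kr
  501,400 kr × 13% = 65,182 kr

Regular tax:
  25,000 kr × 11% = 2,750 kr
  369,000 kr × 21% = 77,490 kr
  67,900 kr × 34% = 23,086 kr
  → 103,326 kr
  Less childcare facility credit 17,000 kr → 86,326 kr

86,326 kr > 65,182 kr, so the regular tax governs.

86,326 kr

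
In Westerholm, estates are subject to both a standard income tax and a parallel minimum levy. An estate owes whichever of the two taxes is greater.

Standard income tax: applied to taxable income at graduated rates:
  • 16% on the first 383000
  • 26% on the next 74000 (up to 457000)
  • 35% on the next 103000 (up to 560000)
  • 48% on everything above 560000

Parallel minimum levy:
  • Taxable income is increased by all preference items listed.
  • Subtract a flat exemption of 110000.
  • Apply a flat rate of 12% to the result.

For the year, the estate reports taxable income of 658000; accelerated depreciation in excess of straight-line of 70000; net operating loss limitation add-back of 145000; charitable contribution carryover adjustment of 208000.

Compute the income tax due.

Parallel minimum levy:
  Adjusted income: 658000 + 70000 + 145000 + 208000 = 1081000
  Less exemption 110000 → base 971000
  971000 × 12% = 116520

Standard income tax:
  383000 × 16% = 61280
  74000 × 26% = 19240
  103000 × 35% = 36050
  98000 × 48% = 47040
  → 163610

163610 > 116520, so the standard income tax governs.

163610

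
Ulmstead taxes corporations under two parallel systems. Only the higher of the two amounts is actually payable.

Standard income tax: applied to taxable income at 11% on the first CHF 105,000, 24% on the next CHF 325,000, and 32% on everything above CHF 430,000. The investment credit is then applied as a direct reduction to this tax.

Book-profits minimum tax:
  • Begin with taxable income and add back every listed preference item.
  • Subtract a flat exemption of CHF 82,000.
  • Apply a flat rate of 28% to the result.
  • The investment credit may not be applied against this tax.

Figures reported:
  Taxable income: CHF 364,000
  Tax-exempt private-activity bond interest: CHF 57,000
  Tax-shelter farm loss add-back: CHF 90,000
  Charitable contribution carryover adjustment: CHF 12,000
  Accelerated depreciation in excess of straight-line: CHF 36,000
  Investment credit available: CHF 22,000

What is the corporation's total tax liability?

Book-profits minimum tax:
  Adjusted income: CHF 364,000 + CHF 57,000 + CHF 90,000 + CHF 12,000 + CHF 36,000 = CHF 559,000
  Less exemption CHF 82,000 → base CHF 477,000
  CHF 477,000 × 28% = CHF 133,560

Standard income tax:
  CHF 105,000 × 11% = CHF 11,550
  CHF 259,000 × 24% = CHF 62,160
  → CHF 73,710
  Less investment credit CHF 22,000 → CHF 51,710

CHF 133,560 > CHF 51,710, so the book-profits minimum tax is the binding amount.

CHF 133,560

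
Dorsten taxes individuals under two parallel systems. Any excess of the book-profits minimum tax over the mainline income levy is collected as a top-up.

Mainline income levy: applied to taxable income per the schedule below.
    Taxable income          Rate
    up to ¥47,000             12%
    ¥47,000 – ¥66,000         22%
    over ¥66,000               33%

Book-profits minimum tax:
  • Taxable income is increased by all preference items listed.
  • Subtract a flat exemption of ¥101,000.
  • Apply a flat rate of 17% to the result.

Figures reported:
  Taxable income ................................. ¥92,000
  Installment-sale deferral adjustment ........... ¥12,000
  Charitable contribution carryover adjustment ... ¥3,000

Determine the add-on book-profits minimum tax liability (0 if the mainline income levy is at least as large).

¥0

Mainline income levy:
  ¥47,000 × 12% = ¥5,640
  ¥19,000 × 22% = ¥4,180
  ¥26,000 × 33% = ¥8,580
  → ¥18,400

Book-profits minimum tax:
  Adjusted income: ¥92,000 + ¥12,000 + ¥3,000 = ¥107,000
  Less exemption ¥101,000 → base ¥6,000
  ¥6,000 × 17% = ¥1,020

¥1,020 ≤ ¥18,400, so no add-on is due.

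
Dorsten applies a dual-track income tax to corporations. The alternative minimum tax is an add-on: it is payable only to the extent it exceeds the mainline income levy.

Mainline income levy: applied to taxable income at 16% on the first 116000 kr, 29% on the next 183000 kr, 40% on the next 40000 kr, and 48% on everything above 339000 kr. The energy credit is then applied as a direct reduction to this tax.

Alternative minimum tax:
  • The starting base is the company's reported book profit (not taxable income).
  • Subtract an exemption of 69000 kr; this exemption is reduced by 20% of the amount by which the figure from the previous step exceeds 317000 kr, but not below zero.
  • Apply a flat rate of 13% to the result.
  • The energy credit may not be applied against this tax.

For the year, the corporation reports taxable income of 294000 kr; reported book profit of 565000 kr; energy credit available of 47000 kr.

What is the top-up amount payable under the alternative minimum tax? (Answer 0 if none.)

47748 kr

Mainline income levy:
  116000 kr × 16% = 18560 kr
  178000 kr × 29% = 51620 kr
  → 70180 kr
  Less energy credit 47000 kr → 23180 kr

Alternative minimum tax:
  Base (reported book profit): 565000 kr
  Exemption: 69000 kr − 20% × (565000 kr − 317000 kr) = 69000 kr − 49600 kr = 19400 kr
  Base: 565000 kr − 19400 kr = 545600 kr
  545600 kr × 13% = 70928 kr

Excess of alternative minimum tax over mainline income levy: 70928 kr − 23180 kr = 47748 kr.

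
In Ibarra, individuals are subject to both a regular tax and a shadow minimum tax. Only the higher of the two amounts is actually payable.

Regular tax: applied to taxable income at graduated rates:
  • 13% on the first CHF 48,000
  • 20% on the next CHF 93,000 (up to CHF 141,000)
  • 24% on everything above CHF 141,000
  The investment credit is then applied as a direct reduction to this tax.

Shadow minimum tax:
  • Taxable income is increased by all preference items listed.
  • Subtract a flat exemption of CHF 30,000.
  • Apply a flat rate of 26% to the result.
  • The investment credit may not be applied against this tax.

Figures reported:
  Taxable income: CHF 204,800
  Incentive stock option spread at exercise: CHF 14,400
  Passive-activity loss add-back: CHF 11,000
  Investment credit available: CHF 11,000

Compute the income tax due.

CHF 52,052

Regular tax:
  CHF 48,000 × 13% = CHF 6,240
  CHF 93,000 × 20% = CHF 18,600
  CHF 63,800 × 24% = CHF 15,312
  → CHF 40,152
  Less investment credit CHF 11,000 → CHF 29,152

Shadow minimum tax:
  Adjusted income: CHF 204,800 + CHF 14,400 + CHF 11,000 = CHF 230,200
  Less exemption CHF 30,000 → base CHF 200,200
  CHF 200,200 × 26% = CHF 52,052

CHF 52,052 > CHF 29,152, so the shadow minimum tax is the binding amount.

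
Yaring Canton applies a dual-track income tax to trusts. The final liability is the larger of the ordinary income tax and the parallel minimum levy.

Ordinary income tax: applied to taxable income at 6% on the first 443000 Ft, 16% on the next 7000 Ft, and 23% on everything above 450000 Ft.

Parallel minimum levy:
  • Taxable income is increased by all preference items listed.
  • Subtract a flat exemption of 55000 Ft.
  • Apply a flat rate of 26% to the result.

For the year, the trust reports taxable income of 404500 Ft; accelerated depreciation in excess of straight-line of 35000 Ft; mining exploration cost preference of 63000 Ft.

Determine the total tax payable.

116350 Ft

Parallel minimum levy:
  Adjusted income: 404500 Ft + 35000 Ft + 63000 Ft = 502500 Ft
  Less exemption 55000 Ft → base 447500 Ft
  447500 Ft × 26% = 116350 Ft

Ordinary income tax:
  404500 Ft × 6% = 24270 Ft

116350 Ft > 24270 Ft, so the parallel minimum levy is the binding amount.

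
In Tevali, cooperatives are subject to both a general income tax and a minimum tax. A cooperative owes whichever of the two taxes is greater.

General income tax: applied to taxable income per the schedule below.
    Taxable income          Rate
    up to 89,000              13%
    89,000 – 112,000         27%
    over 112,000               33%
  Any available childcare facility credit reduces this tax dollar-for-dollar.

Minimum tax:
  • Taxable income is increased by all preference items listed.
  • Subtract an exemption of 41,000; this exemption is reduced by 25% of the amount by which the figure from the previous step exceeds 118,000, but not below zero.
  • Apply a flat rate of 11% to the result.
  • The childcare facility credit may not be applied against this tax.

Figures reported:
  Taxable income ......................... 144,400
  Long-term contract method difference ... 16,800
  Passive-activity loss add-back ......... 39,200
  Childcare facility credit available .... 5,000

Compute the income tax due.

General income tax:
  89,000 × 13% = 11,570
  23,000 × 27% = 6,210
  32,400 × 33% = 10,692
  → 28,472
  Less childcare facility credit 5,000 → 23,472

Minimum tax:
  Adjusted income: 144,400 + 16,800 + 39,200 = 200,400
  Exemption: 41,000 − 25% × (200,400 − 118,000) = 41,000 − 20,600 = 20,400
  Base: 200,400 − 20,400 = 180,000
  180,000 × 11% = 19,800

23,472 > 19,800, so the general income tax governs.

23,472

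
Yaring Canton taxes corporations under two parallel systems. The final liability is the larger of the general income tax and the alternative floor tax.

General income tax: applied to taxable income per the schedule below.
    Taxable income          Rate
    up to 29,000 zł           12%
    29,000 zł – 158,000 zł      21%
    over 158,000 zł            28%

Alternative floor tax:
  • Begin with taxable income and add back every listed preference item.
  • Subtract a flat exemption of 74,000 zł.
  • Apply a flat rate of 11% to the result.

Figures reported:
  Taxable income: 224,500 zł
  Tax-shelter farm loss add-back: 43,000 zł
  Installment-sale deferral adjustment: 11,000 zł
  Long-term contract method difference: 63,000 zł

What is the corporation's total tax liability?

49,190 zł

Alternative floor tax:
  Adjusted income: 224,500 zł + 43,000 zł + 11,000 zł + 63,000 zł = 341,500 zł
  Less exemption 74,000 zł → base 267,500 zł
  267,500 zł × 11% = 29,425 zł

General income tax:
  29,000 zł × 12% = 3,480 zł
  129,000 zł × 21% = 27,090 zł
  66,500 zł × 28% = 18,620 zł
  → 49,190 zł

49,190 zł > 29,425 zł, so the general income tax governs.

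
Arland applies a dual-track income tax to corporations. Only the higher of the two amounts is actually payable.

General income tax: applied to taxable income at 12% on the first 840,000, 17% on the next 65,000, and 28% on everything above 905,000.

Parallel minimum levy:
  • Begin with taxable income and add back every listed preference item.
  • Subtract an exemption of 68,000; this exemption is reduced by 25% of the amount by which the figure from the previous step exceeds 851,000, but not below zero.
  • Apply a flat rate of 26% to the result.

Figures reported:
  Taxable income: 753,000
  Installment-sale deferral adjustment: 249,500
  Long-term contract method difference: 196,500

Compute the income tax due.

Parallel minimum levy:
  Adjusted income: 753,000 + 249,500 + 196,500 = 1,199,000
  Exemption: 25% × (1,199,000 − 851,000) = 87,000 ≥ 68,000, so the exemption is fully phased out
  Base: 1,199,000 − 0 = 1,199,000
  1,199,000 × 26% = 311,740

General income tax:
  753,000 × 12% = 90,360

311,740 > 90,360, so the parallel minimum levy is the binding amount.

311,740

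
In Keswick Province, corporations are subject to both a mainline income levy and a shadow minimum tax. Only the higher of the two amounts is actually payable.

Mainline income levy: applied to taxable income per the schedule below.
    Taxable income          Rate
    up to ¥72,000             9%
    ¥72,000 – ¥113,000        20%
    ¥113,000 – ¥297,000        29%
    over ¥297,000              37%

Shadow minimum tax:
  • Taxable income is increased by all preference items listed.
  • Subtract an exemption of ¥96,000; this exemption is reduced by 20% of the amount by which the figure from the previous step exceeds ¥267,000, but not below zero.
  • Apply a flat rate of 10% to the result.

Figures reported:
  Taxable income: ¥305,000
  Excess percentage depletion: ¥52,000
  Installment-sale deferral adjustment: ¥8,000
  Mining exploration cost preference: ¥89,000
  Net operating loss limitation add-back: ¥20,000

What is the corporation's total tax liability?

Shadow minimum tax:
  Adjusted income: ¥305,000 + ¥52,000 + ¥8,000 + ¥89,000 + ¥20,000 = ¥474,000
  Exemption: ¥96,000 − 20% × (¥474,000 − ¥267,000) = ¥96,000 − ¥41,400 = ¥54,600
  Base: ¥474,000 − ¥54,600 = ¥419,400
  ¥419,400 × 10% = ¥41,940

Mainline income levy:
  ¥72,000 × 9% = ¥6,480
  ¥41,000 × 20% = ¥8,200
  ¥184,000 × 29% = ¥53,360
  ¥8,000 × 37% = ¥2,960
  → ¥71,000

¥71,000 > ¥41,940, so the mainline income levy governs.

¥71,000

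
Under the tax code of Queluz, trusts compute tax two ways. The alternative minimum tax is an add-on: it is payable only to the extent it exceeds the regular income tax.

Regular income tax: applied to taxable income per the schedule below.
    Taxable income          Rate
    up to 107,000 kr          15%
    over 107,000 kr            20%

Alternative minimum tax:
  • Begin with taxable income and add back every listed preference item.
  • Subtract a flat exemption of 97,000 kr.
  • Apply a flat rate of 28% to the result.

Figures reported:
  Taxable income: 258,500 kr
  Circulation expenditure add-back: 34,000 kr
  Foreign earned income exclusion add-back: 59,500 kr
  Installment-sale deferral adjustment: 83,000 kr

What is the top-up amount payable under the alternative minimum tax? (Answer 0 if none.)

48,290 kr

Regular income tax:
  107,000 kr × 15% = 16,050 kr
  151,500 kr × 20% = 30,300 kr
  → 46,350 kr

Alternative minimum tax:
  Adjusted income: 258,500 kr + 34,000 kr + 59,500 kr + 83,000 kr = 435,000 kr
  Less exemption 97,000 kr → base 338,000 kr
  338,000 kr × 28% = 94,640 kr

Excess of alternative minimum tax over regular income tax: 94,640 kr − 46,350 kr = 48,290 kr.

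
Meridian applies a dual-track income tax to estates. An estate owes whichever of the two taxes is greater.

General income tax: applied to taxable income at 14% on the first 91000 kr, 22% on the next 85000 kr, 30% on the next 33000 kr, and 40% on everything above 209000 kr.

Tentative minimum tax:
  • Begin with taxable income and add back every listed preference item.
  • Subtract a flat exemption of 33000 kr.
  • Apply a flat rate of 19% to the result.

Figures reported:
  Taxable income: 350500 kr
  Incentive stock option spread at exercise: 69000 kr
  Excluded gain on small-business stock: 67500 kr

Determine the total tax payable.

97940 kr

Tentative minimum tax:
  Adjusted income: 350500 kr + 69000 kr + 67500 kr = 487000 kr
  Less exemption 33000 kr → base 454000 kr
  454000 kr × 19% = 86260 kr

General income tax:
  91000 kr × 14% = 12740 kr
  85000 kr × 22% = 18700 kr
  33000 kr × 30% = 9900 kr
  141500 kr × 40% = 56600 kr
  → 97940 kr

97940 kr > 86260 kr, so the general income tax governs.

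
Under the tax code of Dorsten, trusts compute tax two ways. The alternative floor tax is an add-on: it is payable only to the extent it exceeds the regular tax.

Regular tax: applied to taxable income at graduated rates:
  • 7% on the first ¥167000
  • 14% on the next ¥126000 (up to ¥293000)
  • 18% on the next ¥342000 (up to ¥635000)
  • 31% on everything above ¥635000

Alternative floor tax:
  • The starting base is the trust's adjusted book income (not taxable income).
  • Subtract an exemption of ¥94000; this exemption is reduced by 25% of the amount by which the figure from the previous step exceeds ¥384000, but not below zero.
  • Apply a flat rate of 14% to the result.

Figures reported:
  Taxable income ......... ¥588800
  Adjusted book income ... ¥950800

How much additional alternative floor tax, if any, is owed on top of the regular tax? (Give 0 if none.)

¥50538

Regular tax:
  ¥167000 × 7% = ¥11690
  ¥126000 × 14% = ¥17640
  ¥295800 × 18% = ¥53244
  → ¥82574

Alternative floor tax:
  Base (adjusted book income): ¥950800
  Exemption: 25% × (¥950800 − ¥384000) = ¥141700 ≥ ¥94000, so the exemption is fully phased out
  Base: ¥950800 − ¥0 = ¥950800
  ¥950800 × 14% = ¥133112

Excess of alternative floor tax over regular tax: ¥133112 − ¥82574 = ¥50538.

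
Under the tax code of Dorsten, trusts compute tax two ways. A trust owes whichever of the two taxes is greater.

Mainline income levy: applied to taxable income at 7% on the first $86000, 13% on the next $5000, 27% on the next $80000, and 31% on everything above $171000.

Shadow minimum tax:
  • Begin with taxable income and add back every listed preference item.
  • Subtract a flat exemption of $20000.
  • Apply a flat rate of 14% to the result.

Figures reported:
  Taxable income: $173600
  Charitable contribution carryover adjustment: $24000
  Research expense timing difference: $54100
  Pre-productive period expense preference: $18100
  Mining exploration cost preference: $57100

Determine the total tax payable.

Mainline income levy:
  $86000 × 7% = $6020
  $5000 × 13% = $650
  $80000 × 27% = $21600
  $2600 × 31% = $806
  → $29076

Shadow minimum tax:
  Adjusted income: $173600 + $24000 + $54100 + $18100 + $57100 = $326900
  Less exemption $20000 → base $306900
  $306900 × 14% = $42966

$42966 > $29076, so the shadow minimum tax is the binding amount.

$42966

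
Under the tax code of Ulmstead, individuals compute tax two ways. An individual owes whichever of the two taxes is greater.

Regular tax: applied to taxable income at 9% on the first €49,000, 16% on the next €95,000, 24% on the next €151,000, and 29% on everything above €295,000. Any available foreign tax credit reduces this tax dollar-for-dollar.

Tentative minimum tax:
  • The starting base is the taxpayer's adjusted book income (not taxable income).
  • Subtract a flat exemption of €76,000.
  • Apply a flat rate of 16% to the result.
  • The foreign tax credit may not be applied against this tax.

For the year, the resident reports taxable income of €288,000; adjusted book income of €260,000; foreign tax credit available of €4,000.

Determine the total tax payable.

Tentative minimum tax:
  Base (adjusted book income): €260,000
  Less exemption €76,000 → base €184,000
  €184,000 × 16% = €29,440

Regular tax:
  €49,000 × 9% = €4,410
  €95,000 × 16% = €15,200
  €144,000 × 24% = €34,560
  → €54,170
  Less foreign tax credit €4,000 → €50,170

€50,170 > €29,440, so the regular tax governs.

€50,170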